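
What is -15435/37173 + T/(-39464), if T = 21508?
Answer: -117386977/122249606 ≈ -0.96022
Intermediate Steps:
-15435/37173 + T/(-39464) = -15435/37173 + 21508/(-39464) = -15435*1/37173 + 21508*(-1/39464) = -5145/12391 - 5377/9866 = -117386977/122249606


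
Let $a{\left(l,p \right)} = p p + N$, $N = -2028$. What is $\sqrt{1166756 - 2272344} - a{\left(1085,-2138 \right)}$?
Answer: $-4569016 + 2 i \sqrt{276397} \approx -4.569 \cdot 10^{6} + 1051.5 i$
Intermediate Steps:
$a{\left(l,p \right)} = -2028 + p^{2}$ ($a{\left(l,p \right)} = p p - 2028 = p^{2} - 2028 = -2028 + p^{2}$)
$\sqrt{1166756 - 2272344} - a{\left(1085,-2138 \right)} = \sqrt{1166756 - 2272344} - \left(-2028 + \left(-2138\right)^{2}\right) = \sqrt{-1105588} - \left(-2028 + 4571044\right) = 2 i \sqrt{276397} - 4569016 = -4569016 + 2 i \sqrt{276397}$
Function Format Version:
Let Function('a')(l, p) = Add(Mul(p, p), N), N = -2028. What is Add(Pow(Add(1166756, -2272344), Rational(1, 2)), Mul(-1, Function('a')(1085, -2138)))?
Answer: Add(-4569016, Mul(2, I, Pow(276397, Rational(1, 2)))) ≈ Add(-4.5690e+6, Mul(1051.5, I))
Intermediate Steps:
Function('a')(l, p) = Add(-2028, Pow(p, 2)) (Function('a')(l, p) = Add(Mul(p, p), -2028) = Add(Pow(p, 2), -2028) = Add(-2028, Pow(p, 2)))
Add(Pow(Add(1166756, -2272344), Rational(1, 2)), Mul(-1, Function('a')(1085, -2138))) = Add(Pow(Add(1166756, -2272344), Rational(1, 2)), Mul(-1, Add(-2028, Pow(-2138, 2)))) = Add(Pow(-1105588, Rational(1, 2)), Mul(-1, Add(-2028, 4571044))) = Add(Mul(2, I, Pow(276397, Rational(1, 2))), Mul(-1, 4569016)) = Add(Mul(2, I, Pow(276397, Rational(1, 2))), -4569016) = Add(-4569016, Mul(2, I, Pow(276397, Rational(1, 2))))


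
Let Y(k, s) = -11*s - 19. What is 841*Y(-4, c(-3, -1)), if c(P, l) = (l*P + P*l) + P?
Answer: -43732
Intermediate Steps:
c(P, l) = P + 2*P*l (c(P, l) = (P*l + P*l) + P = 2*P*l + P = P + 2*P*l)
Y(k, s) = -19 - 11*s
841*Y(-4, c(-3, -1)) = 841*(-19 - (-33)*(1 + 2*(-1))) = 841*(-19 - (-33)*(1 - 2)) = 841*(-19 - (-33)*(-1)) = 841*(-19 - 11*3) = 841*(-19 - 33) = 841*(-52) = -43732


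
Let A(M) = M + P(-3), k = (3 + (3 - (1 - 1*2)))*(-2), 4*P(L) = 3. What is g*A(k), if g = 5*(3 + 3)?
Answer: -795/2 ≈ -397.50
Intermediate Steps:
P(L) = ¾ (P(L) = (¼)*3 = ¾)
k = -14 (k = (3 + (3 - (1 - 2)))*(-2) = (3 + (3 - 1*(-1)))*(-2) = (3 + (3 + 1))*(-2) = (3 + 4)*(-2) = 7*(-2) = -14)
g = 30 (g = 5*6 = 30)
A(M) = ¾ + M (A(M) = M + ¾ = ¾ + M)
g*A(k) = 30*(¾ - 14) = 30*(-53/4) = -795/2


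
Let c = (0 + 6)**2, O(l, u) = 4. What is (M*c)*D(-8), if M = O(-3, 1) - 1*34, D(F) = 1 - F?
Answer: -9720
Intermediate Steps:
c = 36 (c = 6**2 = 36)
M = -30 (M = 4 - 1*34 = 4 - 34 = -30)
(M*c)*D(-8) = (-30*36)*(1 - 1*(-8)) = -1080*(1 + 8) = -1080*9 = -9720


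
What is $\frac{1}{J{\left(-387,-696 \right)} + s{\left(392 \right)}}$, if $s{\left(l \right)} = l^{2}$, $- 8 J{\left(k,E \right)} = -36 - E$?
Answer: $\frac{2}{307163} \approx 6.5112 \cdot 10^{-6}$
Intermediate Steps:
$J{\left(k,E \right)} = \frac{9}{2} + \frac{E}{8}$ ($J{\left(k,E \right)} = - \frac{-36 - E}{8} = \frac{9}{2} + \frac{E}{8}$)
$\frac{1}{J{\left(-387,-696 \right)} + s{\left(392 \right)}} = \frac{1}{\left(\frac{9}{2} + \frac{1}{8} \left(-696\right)\right) + 392^{2}} = \frac{1}{\left(\frac{9}{2} - 87\right) + 153664} = \frac{1}{- \frac{165}{2} + 153664} = \frac{1}{\frac{307163}{2}} = \frac{2}{307163}$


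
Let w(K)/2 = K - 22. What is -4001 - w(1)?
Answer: -3959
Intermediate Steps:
w(K) = -44 + 2*K (w(K) = 2*(K - 22) = 2*(-22 + K) = -44 + 2*K)
-4001 - w(1) = -4001 - (-44 + 2*1) = -4001 - (-44 + 2) = -4001 - 1*(-42) = -4001 + 42 = -3959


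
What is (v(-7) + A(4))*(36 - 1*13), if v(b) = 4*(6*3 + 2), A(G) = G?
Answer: 1932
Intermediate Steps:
v(b) = 80 (v(b) = 4*(18 + 2) = 4*20 = 80)
(v(-7) + A(4))*(36 - 1*13) = (80 + 4)*(36 - 1*13) = 84*(36 - 13) = 84*23 = 1932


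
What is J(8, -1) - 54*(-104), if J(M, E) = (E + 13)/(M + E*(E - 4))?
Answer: 73020/13 ≈ 5616.9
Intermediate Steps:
J(M, E) = (13 + E)/(M + E*(-4 + E))
J(8, -1) - 54*(-104) = (13 - 1)/(8 + (-1)² - 4*(-1)) - 54*(-104) = 12/(8 + 1 + 4) + 5616 = 12/13 + 5616 = 73020/13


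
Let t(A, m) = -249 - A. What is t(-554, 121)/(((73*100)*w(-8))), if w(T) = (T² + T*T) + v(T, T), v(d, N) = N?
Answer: 61/175200 ≈ 0.00034817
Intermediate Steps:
w(T) = T + 2*T² (w(T) = (T² + T*T) + T = (T² + T²) + T = 2*T² + T = T + 2*T²)
t(-554, 121)/(((73*100)*w(-8))) = (-249 - 1*(-554))/(((73*100)*(-8*(1 + 2*(-8))))) = (-249 + 554)/((7300*(-8*(1 - 16)))) = 305/((7300*(-8*(-15)))) = 305/((7300*120)) = 305/876000 = 305*(1/876000) = 61/175200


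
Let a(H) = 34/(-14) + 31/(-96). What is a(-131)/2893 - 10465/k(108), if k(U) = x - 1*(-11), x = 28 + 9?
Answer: -141285093/648032 ≈ -218.02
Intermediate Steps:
x = 37
k(U) = 48 (k(U) = 37 - 1*(-11) = 37 + 11 = 48)
a(H) = -1849/672 (a(H) = 34*(-1/14) + 31*(-1/96) = -17/7 - 31/96 = -1849/672)
a(-131)/2893 - 10465/k(108) = -1849/672/2893 - 10465/48 = -1849/672*1/2893 - 10465*1/48 = -1849/1944096 - 10465/48 = -141285093/648032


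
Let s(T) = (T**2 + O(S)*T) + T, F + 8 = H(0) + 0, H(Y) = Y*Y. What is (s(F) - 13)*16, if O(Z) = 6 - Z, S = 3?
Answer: 304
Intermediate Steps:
H(Y) = Y**2
F = -8 (F = -8 + (0**2 + 0) = -8 + (0 + 0) = -8 + 0 = -8)
s(T) = T**2 + 4*T (s(T) = (T**2 + (6 - 1*3)*T) + T = (T**2 + (6 - 3)*T) + T = (T**2 + 3*T) + T = T**2 + 4*T)
(s(F) - 13)*16 = (-8*(4 - 8) - 13)*16 = (-8*(-4) - 13)*16 = (32 - 13)*16 = 19*16 = 304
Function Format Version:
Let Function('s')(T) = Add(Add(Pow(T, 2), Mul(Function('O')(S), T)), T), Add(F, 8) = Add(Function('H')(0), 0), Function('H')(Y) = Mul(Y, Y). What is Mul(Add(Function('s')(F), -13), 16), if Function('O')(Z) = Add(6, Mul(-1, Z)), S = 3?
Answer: 304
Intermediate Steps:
Function('H')(Y) = Pow(Y, 2)
F = -8 (F = Add(-8, Add(Pow(0, 2), 0)) = Add(-8, Add(0, 0)) = Add(-8, 0) = -8)
Function('s')(T) = Add(Pow(T, 2), Mul(4, T)) (Function('s')(T) = Add(Add(Pow(T, 2), Mul(Add(6, Mul(-1, 3)), T)), T) = Add(Add(Pow(T, 2), Mul(Add(6, -3), T)), T) = Add(Add(Pow(T, 2), Mul(3, T)), T) = Add(Pow(T, 2), Mul(4, T)))
Mul(Add(Function('s')(F), -13), 16) = Mul(Add(Mul(-8, Add(4, -8)), -13), 16) = Mul(Add(Mul(-8, -4), -13), 16) = Mul(Add(32, -13), 16) = Mul(19, 16) = 304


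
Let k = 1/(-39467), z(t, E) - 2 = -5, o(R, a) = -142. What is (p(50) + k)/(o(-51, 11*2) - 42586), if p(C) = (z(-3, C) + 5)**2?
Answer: -157867/1686345976 ≈ -9.3615e-5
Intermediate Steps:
z(t, E) = -3 (z(t, E) = 2 - 5 = -3)
p(C) = 4 (p(C) = (-3 + 5)**2 = 2**2 = 4)
k = -1/39467 ≈ -2.5338e-5
(p(50) + k)/(o(-51, 11*2) - 42586) = (4 - 1/39467)/(-142 - 42586) = (157867/39467)/(-42728) = (157867/39467)*(-1/42728) = -157867/1686345976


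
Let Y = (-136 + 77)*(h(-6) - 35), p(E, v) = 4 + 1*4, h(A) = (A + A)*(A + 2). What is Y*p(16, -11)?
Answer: -6136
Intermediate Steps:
h(A) = 2*A*(2 + A) (h(A) = (2*A)*(2 + A) = 2*A*(2 + A))
p(E, v) = 8 (p(E, v) = 4 + 4 = 8)
Y = -767 (Y = (-136 + 77)*(2*(-6)*(2 - 6) - 35) = -59*(2*(-6)*(-4) - 35) = -59*(48 - 35) = -59*13 = -767)
Y*p(16, -11) = -767*8 = -6136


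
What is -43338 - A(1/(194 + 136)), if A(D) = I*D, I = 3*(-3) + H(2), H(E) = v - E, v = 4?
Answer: -14301533/330 ≈ -43338.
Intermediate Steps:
H(E) = 4 - E
I = -7 (I = 3*(-3) + (4 - 1*2) = -9 + (4 - 2) = -9 + 2 = -7)
A(D) = -7*D
-43338 - A(1/(194 + 136)) = -43338 - (-7)/(194 + 136) = -43338 - (-7)/330 = -43338 - 1*(-7/330) = -43338 + 7/330 = -14301533/330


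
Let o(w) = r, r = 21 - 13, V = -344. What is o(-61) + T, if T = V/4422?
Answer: 17516/2211 ≈ 7.9222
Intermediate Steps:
r = 8
o(w) = 8
T = -172/2211 (T = -344/4422 = -344*1/4422 = -172/2211 ≈ -0.077793)
o(-61) + T = 8 - 172/2211 = 17516/2211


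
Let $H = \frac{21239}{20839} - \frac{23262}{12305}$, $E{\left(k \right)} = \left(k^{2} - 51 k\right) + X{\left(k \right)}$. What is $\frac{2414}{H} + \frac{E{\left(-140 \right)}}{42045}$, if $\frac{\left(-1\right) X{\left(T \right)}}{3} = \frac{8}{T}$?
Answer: $- \frac{53570973539163736}{19339172294925} \approx -2770.1$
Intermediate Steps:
$X{\left(T \right)} = - \frac{24}{T}$ ($X{\left(T \right)} = - 3 \frac{8}{T} = - \frac{24}{T}$)
$E{\left(k \right)} = k^{2} - 51 k - \frac{24}{k}$ ($E{\left(k \right)} = \left(k^{2} - 51 k\right) - \frac{24}{k} = k^{2} - 51 k - \frac{24}{k}$)
$H = - \frac{223410923}{256423895}$ ($H = 21239 \cdot \frac{1}{20839} - \frac{23262}{12305} = \frac{21239}{20839} - \frac{23262}{12305} = - \frac{223410923}{256423895} \approx -0.87126$)
$\frac{2414}{H} + \frac{E{\left(-140 \right)}}{42045} = \frac{2414}{- \frac{223410923}{256423895}} + \frac{\frac{1}{-140} \left(-24 + \left(-140\right)^{2} \left(-51 - 140\right)\right)}{42045} = 2414 \left(- \frac{256423895}{223410923}\right) + - \frac{-24 + 19600 \left(-191\right)}{140} \cdot \frac{1}{42045} = - \frac{36412193090}{13141819} + - \frac{-24 - 3743600}{140} \cdot \frac{1}{42045} = - \frac{36412193090}{13141819} + \left(- \frac{1}{140}\right) \left(-3743624\right) \frac{1}{42045} = - \frac{36412193090}{13141819} + \frac{935906}{35} \cdot \frac{1}{42045} = - \frac{36412193090}{13141819} + \frac{935906}{1471575} = - \frac{53570973539163736}{19339172294925}$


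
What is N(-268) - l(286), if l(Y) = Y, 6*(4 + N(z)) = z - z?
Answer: -290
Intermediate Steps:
N(z) = -4 (N(z) = -4 + (z - z)/6 = -4 + (1/6)*0 = -4 + 0 = -4)
N(-268) - l(286) = -4 - 1*286 = -4 - 286 = -290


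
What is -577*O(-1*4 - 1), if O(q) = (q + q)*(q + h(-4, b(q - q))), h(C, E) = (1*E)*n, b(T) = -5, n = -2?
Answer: 28850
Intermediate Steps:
h(C, E) = -2*E (h(C, E) = (1*E)*(-2) = E*(-2) = -2*E)
O(q) = 2*q*(10 + q) (O(q) = (q + q)*(q - 2*(-5)) = (2*q)*(q + 10) = (2*q)*(10 + q) = 2*q*(10 + q))
-577*O(-1*4 - 1) = -1154*(-1*4 - 1)*(10 + (-1*4 - 1)) = -1154*(-4 - 1)*(10 + (-4 - 1)) = -1154*(-5)*(10 - 5) = -1154*(-5)*5 = -577*(-50) = 28850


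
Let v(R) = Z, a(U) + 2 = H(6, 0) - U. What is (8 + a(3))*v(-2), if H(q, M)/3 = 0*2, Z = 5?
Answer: 15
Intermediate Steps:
H(q, M) = 0 (H(q, M) = 3*(0*2) = 3*0 = 0)
a(U) = -2 - U (a(U) = -2 + (0 - U) = -2 - U)
v(R) = 5
(8 + a(3))*v(-2) = (8 + (-2 - 1*3))*5 = (8 + (-2 - 3))*5 = (8 - 5)*5 = 3*5 = 15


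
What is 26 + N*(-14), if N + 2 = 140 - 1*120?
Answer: -226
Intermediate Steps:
N = 18 (N = -2 + (140 - 1*120) = -2 + (140 - 120) = -2 + 20 = 18)
26 + N*(-14) = 26 + 18*(-14) = 26 - 252 = -226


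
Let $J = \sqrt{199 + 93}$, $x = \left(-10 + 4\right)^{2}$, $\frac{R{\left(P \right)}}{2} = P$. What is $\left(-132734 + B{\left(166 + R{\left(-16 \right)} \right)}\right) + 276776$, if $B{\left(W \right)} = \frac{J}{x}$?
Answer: $144042 + \frac{\sqrt{73}}{18} \approx 1.4404 \cdot 10^{5}$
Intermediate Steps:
$R{\left(P \right)} = 2 P$
$x = 36$ ($x = \left(-6\right)^{2} = 36$)
$J = 2 \sqrt{73}$ ($J = \sqrt{292} = 2 \sqrt{73} \approx 17.088$)
$B{\left(W \right)} = \frac{\sqrt{73}}{18}$ ($B{\left(W \right)} = \frac{2 \sqrt{73}}{36} = 2 \sqrt{73} \cdot \frac{1}{36} = \frac{\sqrt{73}}{18}$)
$\left(-132734 + B{\left(166 + R{\left(-16 \right)} \right)}\right) + 276776 = \left(-132734 + \frac{\sqrt{73}}{18}\right) + 276776 = 144042 + \frac{\sqrt{73}}{18}$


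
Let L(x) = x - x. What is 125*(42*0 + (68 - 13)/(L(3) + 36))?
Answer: 6875/36 ≈ 190.97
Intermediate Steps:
L(x) = 0
125*(42*0 + (68 - 13)/(L(3) + 36)) = 125*(42*0 + (68 - 13)/(0 + 36)) = 125*(0 + 55/36) = 125*(55/36) = 6875/36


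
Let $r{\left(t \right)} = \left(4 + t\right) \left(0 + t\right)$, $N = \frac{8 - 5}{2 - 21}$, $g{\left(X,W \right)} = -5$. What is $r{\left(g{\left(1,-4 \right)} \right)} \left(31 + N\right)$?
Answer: $\frac{2930}{19} \approx 154.21$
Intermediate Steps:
$N = - \frac{3}{19}$ ($N = \frac{3}{-19} = 3 \left(- \frac{1}{19}\right) = - \frac{3}{19} \approx -0.15789$)
$r{\left(t \right)} = t \left(4 + t\right)$ ($r{\left(t \right)} = \left(4 + t\right) t = t \left(4 + t\right)$)
$r{\left(g{\left(1,-4 \right)} \right)} \left(31 + N\right) = - 5 \left(4 - 5\right) \left(31 - \frac{3}{19}\right) = \left(-5\right) \left(-1\right) \frac{586}{19} = 5 \cdot \frac{586}{19} = \frac{2930}{19}$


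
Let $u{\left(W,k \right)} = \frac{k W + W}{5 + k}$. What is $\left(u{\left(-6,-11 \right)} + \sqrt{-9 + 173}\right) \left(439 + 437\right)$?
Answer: $-8760 + 1752 \sqrt{41} \approx 2458.3$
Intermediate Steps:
$u{\left(W,k \right)} = \frac{W + W k}{5 + k}$ ($u{\left(W,k \right)} = \frac{W k + W}{5 + k} = \frac{W + W k}{5 + k}$)
$\left(u{\left(-6,-11 \right)} + \sqrt{-9 + 173}\right) \left(439 + 437\right) = \left(- \frac{6 \left(1 - 11\right)}{5 - 11} + \sqrt{-9 + 173}\right) \left(439 + 437\right) = \left(\left(-6\right) \frac{1}{-6} \left(-10\right) + \sqrt{164}\right) 876 = \left(\left(-6\right) \left(- \frac{1}{6}\right) \left(-10\right) + 2 \sqrt{41}\right) 876 = \left(-10 + 2 \sqrt{41}\right) 876 = -8760 + 1752 \sqrt{41}$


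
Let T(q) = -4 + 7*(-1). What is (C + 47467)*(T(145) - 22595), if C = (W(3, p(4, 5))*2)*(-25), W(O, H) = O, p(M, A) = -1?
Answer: -1069648102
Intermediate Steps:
T(q) = -11 (T(q) = -4 - 7 = -11)
C = -150 (C = (3*2)*(-25) = 6*(-25) = -150)
(C + 47467)*(T(145) - 22595) = (-150 + 47467)*(-11 - 22595) = 47317*(-22606) = -1069648102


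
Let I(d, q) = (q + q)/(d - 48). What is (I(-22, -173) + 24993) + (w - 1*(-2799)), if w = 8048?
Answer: 1254573/35 ≈ 35845.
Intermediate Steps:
I(d, q) = 2*q/(-48 + d) (I(d, q) = (2*q)/(-48 + d) = 2*q/(-48 + d))
(I(-22, -173) + 24993) + (w - 1*(-2799)) = (2*(-173)/(-48 - 22) + 24993) + (8048 - 1*(-2799)) = (2*(-173)/(-70) + 24993) + (8048 + 2799) = (2*(-173)*(-1/70) + 24993) + 10847 = (173/35 + 24993) + 10847 = 874928/35 + 10847 = 1254573/35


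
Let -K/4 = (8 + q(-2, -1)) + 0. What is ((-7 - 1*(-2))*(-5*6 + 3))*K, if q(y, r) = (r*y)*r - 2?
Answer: -2160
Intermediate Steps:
q(y, r) = -2 + y*r² (q(y, r) = y*r² - 2 = -2 + y*r²)
K = -16 (K = -4*((8 + (-2 - 2*(-1)²)) + 0) = -4*((8 + (-2 - 2*1)) + 0) = -4*((8 + (-2 - 2)) + 0) = -4*((8 - 4) + 0) = -4*(4 + 0) = -4*4 = -16)
((-7 - 1*(-2))*(-5*6 + 3))*K = ((-7 - 1*(-2))*(-5*6 + 3))*(-16) = ((-7 + 2)*(-30 + 3))*(-16) = -5*(-27)*(-16) = 135*(-16) = -2160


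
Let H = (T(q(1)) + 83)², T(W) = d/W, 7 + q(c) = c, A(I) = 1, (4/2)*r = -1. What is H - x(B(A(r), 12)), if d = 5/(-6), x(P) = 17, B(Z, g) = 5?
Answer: 8936017/1296 ≈ 6895.1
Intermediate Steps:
r = -½ (r = (½)*(-1) = -½ ≈ -0.50000)
q(c) = -7 + c
d = -⅚ (d = 5*(-⅙) = -⅚ ≈ -0.83333)
T(W) = -5/(6*W)
H = 8958049/1296 (H = (-5/(6*(-7 + 1)) + 83)² = (-⅚/(-6) + 83)² = (-⅚*(-⅙) + 83)² = (5/36 + 83)² = (2993/36)² = 8958049/1296 ≈ 6912.1)
H - x(B(A(r), 12)) = 8958049/1296 - 1*17 = 8958049/1296 - 17 = 8936017/1296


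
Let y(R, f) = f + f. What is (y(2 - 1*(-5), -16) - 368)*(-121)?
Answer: 48400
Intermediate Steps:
y(R, f) = 2*f
(y(2 - 1*(-5), -16) - 368)*(-121) = (2*(-16) - 368)*(-121) = (-32 - 368)*(-121) = -400*(-121) = 48400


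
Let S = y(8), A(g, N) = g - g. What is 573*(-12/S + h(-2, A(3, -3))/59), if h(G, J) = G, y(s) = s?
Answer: -103713/118 ≈ -878.92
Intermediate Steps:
A(g, N) = 0
S = 8
573*(-12/S + h(-2, A(3, -3))/59) = 573*(-12/8 - 2/59) = 573*(-12*⅛ - 2*1/59) = 573*(-3/2 - 2/59) = 573*(-181/118) = -103713/118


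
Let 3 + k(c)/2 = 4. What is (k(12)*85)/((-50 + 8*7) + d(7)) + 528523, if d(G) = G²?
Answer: 5813787/11 ≈ 5.2853e+5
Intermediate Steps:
k(c) = 2 (k(c) = -6 + 2*4 = -6 + 8 = 2)
(k(12)*85)/((-50 + 8*7) + d(7)) + 528523 = (2*85)/((-50 + 8*7) + 7²) + 528523 = 170/((-50 + 56) + 49) + 528523 = 170/(6 + 49) + 528523 = 170/55 + 528523 = 170*(1/55) + 528523 = 34/11 + 528523 = 5813787/11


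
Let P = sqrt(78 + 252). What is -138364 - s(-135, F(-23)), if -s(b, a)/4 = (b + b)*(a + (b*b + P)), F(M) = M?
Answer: -19796524 - 1080*sqrt(330) ≈ -1.9816e+7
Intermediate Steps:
P = sqrt(330) ≈ 18.166
s(b, a) = -8*b*(a + sqrt(330) + b**2) (s(b, a) = -4*(b + b)*(a + (b*b + sqrt(330))) = -4*2*b*(a + (b**2 + sqrt(330))) = -4*2*b*(a + (sqrt(330) + b**2)) = -4*2*b*(a + sqrt(330) + b**2) = -8*b*(a + sqrt(330) + b**2))
-138364 - s(-135, F(-23)) = -138364 - (-8)*(-135)*(-23 + sqrt(330) + (-135)**2) = -138364 - (-8)*(-135)*(-23 + sqrt(330) + 18225) = -138364 - (-8)*(-135)*(18202 + sqrt(330)) = -138364 - (19658160 + 1080*sqrt(330)) = -138364 + (-19658160 - 1080*sqrt(330)) = -19796524 - 1080*sqrt(330)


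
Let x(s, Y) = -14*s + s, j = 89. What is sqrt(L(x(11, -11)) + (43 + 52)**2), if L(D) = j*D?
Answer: I*sqrt(3702) ≈ 60.844*I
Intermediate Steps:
x(s, Y) = -13*s
L(D) = 89*D
sqrt(L(x(11, -11)) + (43 + 52)**2) = sqrt(89*(-13*11) + (43 + 52)**2) = sqrt(89*(-143) + 95**2) = sqrt(-12727 + 9025) = sqrt(-3702) = I*sqrt(3702)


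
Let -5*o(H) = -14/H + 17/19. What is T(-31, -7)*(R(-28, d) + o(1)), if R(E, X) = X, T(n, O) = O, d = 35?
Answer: -25018/95 ≈ -263.35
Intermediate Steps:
o(H) = -17/95 + 14/(5*H) (o(H) = -(-14/H + 17/19)/5 = -(17/19 - 14/H)/5 = -17/95 + 14/(5*H))
T(-31, -7)*(R(-28, d) + o(1)) = -7*(35 + (1/95)*(266 - 17*1)/1) = -7*(35 + (1/95)*1*(266 - 17)) = -7*(35 + (1/95)*1*249) = -7*(35 + 249/95) = -7*3574/95 = -25018/95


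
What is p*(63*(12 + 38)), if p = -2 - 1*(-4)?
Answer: 6300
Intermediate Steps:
p = 2 (p = -2 + 4 = 2)
p*(63*(12 + 38)) = 2*(63*(12 + 38)) = 2*(63*50) = 2*3150 = 6300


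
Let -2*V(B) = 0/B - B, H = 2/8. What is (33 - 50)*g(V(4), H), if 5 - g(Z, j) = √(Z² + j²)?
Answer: -85 + 17*√65/4 ≈ -50.735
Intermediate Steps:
H = ¼ (H = 2*(⅛) = ¼ ≈ 0.25000)
V(B) = B/2 (V(B) = -(0/B - B)/2 = -(0 - B)/2 = -(-1)*B/2 = B/2)
g(Z, j) = 5 - √(Z² + j²)
(33 - 50)*g(V(4), H) = (33 - 50)*(5 - √(((½)*4)² + (¼)²)) = -17*(5 - √(2² + 1/16)) = -17*(5 - √(4 + 1/16)) = -17*(5 - √(65/16)) = -17*(5 - √65/4) = -85 + 17*√65/4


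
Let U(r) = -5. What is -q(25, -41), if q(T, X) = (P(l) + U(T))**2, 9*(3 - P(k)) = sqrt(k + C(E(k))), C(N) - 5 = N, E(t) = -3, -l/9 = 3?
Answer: -299/81 - 20*I/9 ≈ -3.6914 - 2.2222*I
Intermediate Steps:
l = -27 (l = -9*3 = -27)
C(N) = 5 + N
P(k) = 3 - sqrt(2 + k)/9 (P(k) = 3 - sqrt(k + (5 - 3))/9 = 3 - sqrt(k + 2)/9 = 3 - sqrt(2 + k)/9)
q(T, X) = (-2 - 5*I/9)**2 (q(T, X) = ((3 - sqrt(2 - 27)/9) - 5)**2 = ((3 - 5*I/9) - 5)**2 = (-2 - 5*I/9)**2)
-q(25, -41) = -(299/81 + 20*I/9) = -299/81 - 20*I/9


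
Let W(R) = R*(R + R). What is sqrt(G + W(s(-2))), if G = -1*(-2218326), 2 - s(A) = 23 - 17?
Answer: sqrt(2218358) ≈ 1489.4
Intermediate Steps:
s(A) = -4 (s(A) = 2 - (23 - 17) = 2 - 1*6 = 2 - 6 = -4)
G = 2218326
W(R) = 2*R**2 (W(R) = R*(2*R) = 2*R**2)
sqrt(G + W(s(-2))) = sqrt(2218326 + 2*(-4)**2) = sqrt(2218326 + 2*16) = sqrt(2218326 + 32) = sqrt(2218358)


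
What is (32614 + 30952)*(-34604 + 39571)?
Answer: 315732322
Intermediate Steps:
(32614 + 30952)*(-34604 + 39571) = 63566*4967 = 315732322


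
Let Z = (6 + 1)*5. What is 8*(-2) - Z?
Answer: -51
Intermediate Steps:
Z = 35 (Z = 7*5 = 35)
8*(-2) - Z = 8*(-2) - 1*35 = -16 - 35 = -51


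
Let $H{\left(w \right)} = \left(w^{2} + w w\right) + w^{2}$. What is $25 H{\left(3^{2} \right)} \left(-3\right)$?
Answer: $-18225$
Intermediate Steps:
$H{\left(w \right)} = 3 w^{2}$ ($H{\left(w \right)} = \left(w^{2} + w^{2}\right) + w^{2} = 2 w^{2} + w^{2} = 3 w^{2}$)
$25 H{\left(3^{2} \right)} \left(-3\right) = 25 \cdot 3 \left(3^{2}\right)^{2} \left(-3\right) = 25 \cdot 3 \cdot 9^{2} \left(-3\right) = 25 \cdot 3 \cdot 81 \left(-3\right) = 25 \cdot 243 \left(-3\right) = 6075 \left(-3\right) = -18225$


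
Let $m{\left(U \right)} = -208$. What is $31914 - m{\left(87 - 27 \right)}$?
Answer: $32122$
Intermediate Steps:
$31914 - m{\left(87 - 27 \right)} = 31914 - -208 = 31914 + 208 = 32122$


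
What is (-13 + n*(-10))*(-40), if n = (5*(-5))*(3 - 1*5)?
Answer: 20520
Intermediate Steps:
n = 50 (n = -25*(3 - 5) = -25*(-2) = 50)
(-13 + n*(-10))*(-40) = (-13 + 50*(-10))*(-40) = (-13 - 500)*(-40) = -513*(-40) = 20520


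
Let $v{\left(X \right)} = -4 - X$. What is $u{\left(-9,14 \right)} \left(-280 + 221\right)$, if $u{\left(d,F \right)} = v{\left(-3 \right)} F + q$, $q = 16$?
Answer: $-118$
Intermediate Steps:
$u{\left(d,F \right)} = 16 - F$ ($u{\left(d,F \right)} = \left(-4 - -3\right) F + 16 = \left(-4 + 3\right) F + 16 = - F + 16 = 16 - F$)
$u{\left(-9,14 \right)} \left(-280 + 221\right) = \left(16 - 14\right) \left(-280 + 221\right) = \left(16 - 14\right) \left(-59\right) = 2 \left(-59\right) = -118$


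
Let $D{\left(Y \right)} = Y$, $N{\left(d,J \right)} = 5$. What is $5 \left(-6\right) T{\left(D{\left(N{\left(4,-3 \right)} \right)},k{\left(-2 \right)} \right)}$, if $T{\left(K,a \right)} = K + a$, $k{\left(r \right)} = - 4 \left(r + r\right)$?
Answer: $-630$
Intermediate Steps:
$k{\left(r \right)} = - 8 r$ ($k{\left(r \right)} = - 4 \cdot 2 r = - 8 r$)
$5 \left(-6\right) T{\left(D{\left(N{\left(4,-3 \right)} \right)},k{\left(-2 \right)} \right)} = 5 \left(-6\right) \left(5 - -16\right) = - 30 \left(5 + 16\right) = \left(-30\right) 21 = -630$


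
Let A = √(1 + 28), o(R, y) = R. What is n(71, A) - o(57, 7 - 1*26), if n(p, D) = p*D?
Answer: -57 + 71*√29 ≈ 325.35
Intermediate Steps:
A = √29 ≈ 5.3852
n(p, D) = D*p
n(71, A) - o(57, 7 - 1*26) = √29*71 - 1*57 = 71*√29 - 57 = -57 + 71*√29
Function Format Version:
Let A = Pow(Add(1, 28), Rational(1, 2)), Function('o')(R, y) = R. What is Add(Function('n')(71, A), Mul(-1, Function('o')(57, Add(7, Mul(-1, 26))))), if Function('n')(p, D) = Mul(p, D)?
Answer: Add(-57, Mul(71, Pow(29, Rational(1, 2)))) ≈ 325.35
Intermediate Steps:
A = Pow(29, Rational(1, 2)) ≈ 5.3852
Function('n')(p, D) = Mul(D, p)
Add(Function('n')(71, A), Mul(-1, Function('o')(57, Add(7, Mul(-1, 26))))) = Add(Mul(Pow(29, Rational(1, 2)), 71), Mul(-1, 57)) = Add(Mul(71, Pow(29, Rational(1, 2))), -57) = Add(-57, Mul(71, Pow(29, Rational(1, 2))))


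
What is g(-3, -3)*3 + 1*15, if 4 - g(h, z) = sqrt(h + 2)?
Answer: 27 - 3*I ≈ 27.0 - 3.0*I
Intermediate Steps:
g(h, z) = 4 - sqrt(2 + h) (g(h, z) = 4 - sqrt(h + 2) = 4 - sqrt(2 + h))
g(-3, -3)*3 + 1*15 = (4 - sqrt(2 - 3))*3 + 1*15 = (4 - sqrt(-1))*3 + 15 = (4 - I)*3 + 15 = (12 - 3*I) + 15 = 27 - 3*I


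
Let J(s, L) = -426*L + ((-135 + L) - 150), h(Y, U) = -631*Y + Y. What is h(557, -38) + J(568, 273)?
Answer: -467220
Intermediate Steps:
h(Y, U) = -630*Y
J(s, L) = -285 - 425*L (J(s, L) = -426*L + (-285 + L) = -285 - 425*L)
h(557, -38) + J(568, 273) = -630*557 + (-285 - 425*273) = -350910 + (-285 - 116025) = -350910 - 116310 = -467220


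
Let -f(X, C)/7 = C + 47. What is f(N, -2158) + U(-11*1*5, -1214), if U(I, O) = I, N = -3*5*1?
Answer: 14722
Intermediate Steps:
N = -15 (N = -15*1 = -15)
f(X, C) = -329 - 7*C (f(X, C) = -7*(C + 47) = -7*(47 + C) = -329 - 7*C)
f(N, -2158) + U(-11*1*5, -1214) = (-329 - 7*(-2158)) - 11*1*5 = (-329 + 15106) - 11*5 = 14777 - 55 = 14722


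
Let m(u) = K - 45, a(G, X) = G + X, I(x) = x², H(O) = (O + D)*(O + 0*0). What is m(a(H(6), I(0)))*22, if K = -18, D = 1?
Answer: -1386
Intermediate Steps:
H(O) = O*(1 + O) (H(O) = (O + 1)*(O + 0*0) = (1 + O)*(O + 0) = (1 + O)*O = O*(1 + O))
m(u) = -63 (m(u) = -18 - 45 = -63)
m(a(H(6), I(0)))*22 = -63*22 = -1386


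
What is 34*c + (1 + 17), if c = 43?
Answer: 1480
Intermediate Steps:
34*c + (1 + 17) = 34*43 + (1 + 17) = 1462 + 18 = 1480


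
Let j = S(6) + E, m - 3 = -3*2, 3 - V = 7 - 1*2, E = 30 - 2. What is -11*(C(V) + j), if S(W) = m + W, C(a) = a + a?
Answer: -297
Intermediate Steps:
E = 28
V = -2 (V = 3 - (7 - 1*2) = 3 - (7 - 2) = 3 - 1*5 = 3 - 5 = -2)
C(a) = 2*a
m = -3 (m = 3 - 3*2 = 3 - 6 = -3)
S(W) = -3 + W
j = 31 (j = (-3 + 6) + 28 = 3 + 28 = 31)
-11*(C(V) + j) = -11*(2*(-2) + 31) = -11*(-4 + 31) = -11*27 = -297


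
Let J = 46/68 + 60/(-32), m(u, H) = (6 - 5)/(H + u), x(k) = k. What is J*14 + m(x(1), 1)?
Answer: -1107/68 ≈ -16.279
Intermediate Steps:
m(u, H) = 1/(H + u)
J = -163/136 (J = 46*(1/68) + 60*(-1/32) = 23/34 - 15/8 = -163/136 ≈ -1.1985)
J*14 + m(x(1), 1) = -163/136*14 + 1/(1 + 1) = -1141/68 + 1/2 = -1107/68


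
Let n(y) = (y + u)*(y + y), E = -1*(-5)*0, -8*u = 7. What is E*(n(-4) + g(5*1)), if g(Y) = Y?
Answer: 0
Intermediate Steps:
u = -7/8 (u = -1/8*7 = -7/8 ≈ -0.87500)
E = 0 (E = 5*0 = 0)
n(y) = 2*y*(-7/8 + y) (n(y) = (y - 7/8)*(y + y) = (-7/8 + y)*(2*y) = 2*y*(-7/8 + y))
E*(n(-4) + g(5*1)) = 0*((1/4)*(-4)*(-7 + 8*(-4)) + 5*1) = 0*((1/4)*(-4)*(-7 - 32) + 5) = 0*((1/4)*(-4)*(-39) + 5) = 0*(39 + 5) = 0*44 = 0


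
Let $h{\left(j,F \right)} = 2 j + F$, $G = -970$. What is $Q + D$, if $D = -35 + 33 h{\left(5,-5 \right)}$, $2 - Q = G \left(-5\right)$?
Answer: $-4718$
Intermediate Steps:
$h{\left(j,F \right)} = F + 2 j$
$Q = -4848$ ($Q = 2 - \left(-970\right) \left(-5\right) = 2 - 4850 = -4848$)
$D = 130$ ($D = -35 + 33 \left(-5 + 2 \cdot 5\right) = -35 + 33 \left(-5 + 10\right) = -35 + 33 \cdot 5 = -35 + 165 = 130$)
$Q + D = -4848 + 130 = -4718$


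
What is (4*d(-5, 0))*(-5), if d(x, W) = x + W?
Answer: 100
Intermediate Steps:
d(x, W) = W + x
(4*d(-5, 0))*(-5) = (4*(0 - 5))*(-5) = (4*(-5))*(-5) = -20*(-5) = 100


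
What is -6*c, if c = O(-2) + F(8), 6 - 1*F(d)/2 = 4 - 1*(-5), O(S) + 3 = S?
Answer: 66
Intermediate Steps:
O(S) = -3 + S
F(d) = -6 (F(d) = 12 - 2*(4 - 1*(-5)) = 12 - 2*(4 + 5) = 12 - 2*9 = 12 - 18 = -6)
c = -11 (c = (-3 - 2) - 6 = -5 - 6 = -11)
-6*c = -6*(-11) = 66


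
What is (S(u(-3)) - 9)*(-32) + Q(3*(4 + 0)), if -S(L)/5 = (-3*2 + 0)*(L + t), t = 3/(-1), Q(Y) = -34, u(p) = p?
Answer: 6014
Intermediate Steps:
t = -3 (t = 3*(-1) = -3)
S(L) = -90 + 30*L (S(L) = -5*(-3*2 + 0)*(L - 3) = -5*(-6 + 0)*(-3 + L) = -(-30)*(-3 + L) = -5*(18 - 6*L) = -90 + 30*L)
(S(u(-3)) - 9)*(-32) + Q(3*(4 + 0)) = ((-90 + 30*(-3)) - 9)*(-32) - 34 = ((-90 - 90) - 9)*(-32) - 34 = (-180 - 9)*(-32) - 34 = -189*(-32) - 34 = 6048 - 34 = 6014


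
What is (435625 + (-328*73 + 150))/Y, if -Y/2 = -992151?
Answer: 45759/220478 ≈ 0.20754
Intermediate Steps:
Y = 1984302 (Y = -2*(-992151) = 1984302)
(435625 + (-328*73 + 150))/Y = (435625 + (-328*73 + 150))/1984302 = (435625 + (-23944 + 150))*(1/1984302) = (435625 - 23794)*(1/1984302) = 411831*(1/1984302) = 45759/220478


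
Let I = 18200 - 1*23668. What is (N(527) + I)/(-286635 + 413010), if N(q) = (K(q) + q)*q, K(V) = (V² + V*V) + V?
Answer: 293276356/126375 ≈ 2320.7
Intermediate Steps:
K(V) = V + 2*V² (K(V) = (V² + V²) + V = 2*V² + V = V + 2*V²)
I = -5468 (I = 18200 - 23668 = -5468)
N(q) = q*(q + q*(1 + 2*q)) (N(q) = (q*(1 + 2*q) + q)*q = (q + q*(1 + 2*q))*q = q*(q + q*(1 + 2*q)))
(N(527) + I)/(-286635 + 413010) = (2*527²*(1 + 527) - 5468)/(-286635 + 413010) = (2*277729*528 - 5468)/126375 = (293281824 - 5468)*(1/126375) = 293276356*(1/126375) = 293276356/126375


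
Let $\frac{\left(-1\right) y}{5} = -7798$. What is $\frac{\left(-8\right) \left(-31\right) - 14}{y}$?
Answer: $\frac{117}{19495} \approx 0.0060015$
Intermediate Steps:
$y = 38990$ ($y = \left(-5\right) \left(-7798\right) = 38990$)
$\frac{\left(-8\right) \left(-31\right) - 14}{y} = \frac{\left(-8\right) \left(-31\right) - 14}{38990} = \left(248 - 14\right) \frac{1}{38990} = 234 \cdot \frac{1}{38990} = \frac{117}{19495}$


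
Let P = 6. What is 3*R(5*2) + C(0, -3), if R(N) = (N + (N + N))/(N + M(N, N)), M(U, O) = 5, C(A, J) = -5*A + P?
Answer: 12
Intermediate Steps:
C(A, J) = 6 - 5*A (C(A, J) = -5*A + 6 = 6 - 5*A)
R(N) = 3*N/(5 + N) (R(N) = (N + (N + N))/(N + 5) = (N + 2*N)/(5 + N) = (3*N)/(5 + N) = 3*N/(5 + N))
3*R(5*2) + C(0, -3) = 3*(3*(5*2)/(5 + 5*2)) + (6 - 5*0) = 3*(3*10/(5 + 10)) + (6 + 0) = 3*(3*10/15) + 6 = 3*(3*10*(1/15)) + 6 = 3*2 + 6 = 6 + 6 = 12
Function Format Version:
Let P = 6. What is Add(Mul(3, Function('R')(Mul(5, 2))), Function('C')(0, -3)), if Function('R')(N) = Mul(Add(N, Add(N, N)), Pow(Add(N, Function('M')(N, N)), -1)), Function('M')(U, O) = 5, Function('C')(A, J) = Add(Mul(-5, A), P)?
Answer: 12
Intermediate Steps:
Function('C')(A, J) = Add(6, Mul(-5, A)) (Function('C')(A, J) = Add(Mul(-5, A), 6) = Add(6, Mul(-5, A)))
Function('R')(N) = Mul(3, N, Pow(Add(5, N), -1)) (Function('R')(N) = Mul(Add(N, Add(N, N)), Pow(Add(N, 5), -1)) = Mul(Add(N, Mul(2, N)), Pow(Add(5, N), -1)) = Mul(Mul(3, N), Pow(Add(5, N), -1)) = Mul(3, N, Pow(Add(5, N), -1)))
Add(Mul(3, Function('R')(Mul(5, 2))), Function('C')(0, -3)) = Add(Mul(3, Mul(3, Mul(5, 2), Pow(Add(5, Mul(5, 2)), -1))), Add(6, Mul(-5, 0))) = Add(Mul(3, Mul(3, 10, Pow(Add(5, 10), -1))), Add(6, 0)) = Add(Mul(3, Mul(3, 10, Pow(15, -1))), 6) = Add(Mul(3, Mul(3, 10, Rational(1, 15))), 6) = Add(Mul(3, 2), 6) = Add(6, 6) = 12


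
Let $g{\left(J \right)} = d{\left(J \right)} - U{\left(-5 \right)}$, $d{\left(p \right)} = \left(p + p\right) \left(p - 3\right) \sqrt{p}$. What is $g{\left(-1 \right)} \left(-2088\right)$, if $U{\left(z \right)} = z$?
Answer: $-10440 - 16704 i \approx -10440.0 - 16704.0 i$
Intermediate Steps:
$d{\left(p \right)} = 2 p^{\frac{3}{2}} \left(-3 + p\right)$ ($d{\left(p \right)} = 2 p \left(-3 + p\right) \sqrt{p} = 2 p^{\frac{3}{2}} \left(-3 + p\right)$)
$g{\left(J \right)} = 5 + 2 J^{\frac{3}{2}} \left(-3 + J\right)$ ($g{\left(J \right)} = 2 J^{\frac{3}{2}} \left(-3 + J\right) - -5 = 2 J^{\frac{3}{2}} \left(-3 + J\right) + 5 = 5 + 2 J^{\frac{3}{2}} \left(-3 + J\right)$)
$g{\left(-1 \right)} \left(-2088\right) = \left(5 + 2 \left(-1\right)^{\frac{3}{2}} \left(-3 - 1\right)\right) \left(-2088\right) = \left(5 + 2 \left(- i\right) \left(-4\right)\right) \left(-2088\right) = \left(5 + 8 i\right) \left(-2088\right) = -10440 - 16704 i$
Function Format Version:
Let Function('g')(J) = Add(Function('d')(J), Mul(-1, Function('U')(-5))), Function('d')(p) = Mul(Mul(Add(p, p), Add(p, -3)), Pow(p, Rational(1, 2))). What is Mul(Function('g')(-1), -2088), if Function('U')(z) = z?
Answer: Add(-10440, Mul(-16704, I)) ≈ Add(-10440., Mul(-16704., I))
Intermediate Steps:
Function('d')(p) = Mul(2, Pow(p, Rational(3, 2)), Add(-3, p)) (Function('d')(p) = Mul(Mul(Mul(2, p), Add(-3, p)), Pow(p, Rational(1, 2))) = Mul(Mul(2, p, Add(-3, p)), Pow(p, Rational(1, 2))) = Mul(2, Pow(p, Rational(3, 2)), Add(-3, p)))
Function('g')(J) = Add(5, Mul(2, Pow(J, Rational(3, 2)), Add(-3, J))) (Function('g')(J) = Add(Mul(2, Pow(J, Rational(3, 2)), Add(-3, J)), Mul(-1, -5)) = Add(Mul(2, Pow(J, Rational(3, 2)), Add(-3, J)), 5) = Add(5, Mul(2, Pow(J, Rational(3, 2)), Add(-3, J))))
Mul(Function('g')(-1), -2088) = Mul(Add(5, Mul(2, Pow(-1, Rational(3, 2)), Add(-3, -1))), -2088) = Mul(Add(5, Mul(2, Mul(-1, I), -4)), -2088) = Mul(Add(5, Mul(8, I)), -2088) = Add(-10440, Mul(-16704, I))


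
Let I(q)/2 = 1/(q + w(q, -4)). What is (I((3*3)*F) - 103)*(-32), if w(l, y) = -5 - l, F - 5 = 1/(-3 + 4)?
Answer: 16544/5 ≈ 3308.8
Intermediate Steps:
F = 6 (F = 5 + 1/(-3 + 4) = 5 + 1/1 = 5 + 1 = 6)
I(q) = -2/5 (I(q) = 2/(q + (-5 - q)) = 2/(-5) = 2*(-1/5) = -2/5)
(I((3*3)*F) - 103)*(-32) = (-2/5 - 103)*(-32) = -517/5*(-32) = 16544/5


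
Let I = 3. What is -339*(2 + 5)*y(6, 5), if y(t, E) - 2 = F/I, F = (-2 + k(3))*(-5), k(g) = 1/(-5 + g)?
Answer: -29267/2 ≈ -14634.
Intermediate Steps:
F = 25/2 (F = (-2 + 1/(-5 + 3))*(-5) = (-2 + 1/(-2))*(-5) = (-2 - ½)*(-5) = -5/2*(-5) = 25/2 ≈ 12.500)
y(t, E) = 37/6 (y(t, E) = 2 + (25/2)/3 = 2 + (25/2)*(⅓) = 2 + 25/6 = 37/6)
-339*(2 + 5)*y(6, 5) = -339*(2 + 5)*37/6 = -2373*37/6 = -339*259/6 = -29267/2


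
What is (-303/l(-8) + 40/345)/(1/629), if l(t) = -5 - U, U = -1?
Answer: 13170631/276 ≈ 47720.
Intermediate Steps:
l(t) = -4 (l(t) = -5 - 1*(-1) = -5 + 1 = -4)
(-303/l(-8) + 40/345)/(1/629) = (-303/(-4) + 40/345)/(1/629) = (-303*(-¼) + 40*(1/345))/(1/629) = (303/4 + 8/69)*629 = (20939/276)*629 = 13170631/276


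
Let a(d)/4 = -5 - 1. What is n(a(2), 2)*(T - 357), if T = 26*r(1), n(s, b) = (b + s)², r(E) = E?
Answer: -160204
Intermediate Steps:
a(d) = -24 (a(d) = 4*(-5 - 1) = 4*(-6) = -24)
T = 26 (T = 26*1 = 26)
n(a(2), 2)*(T - 357) = (2 - 24)²*(26 - 357) = (-22)²*(-331) = 484*(-331) = -160204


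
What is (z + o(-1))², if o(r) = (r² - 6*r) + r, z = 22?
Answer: 784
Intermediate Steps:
o(r) = r² - 5*r
(z + o(-1))² = (22 - (-5 - 1))² = (22 - 1*(-6))² = (22 + 6)² = 28² = 784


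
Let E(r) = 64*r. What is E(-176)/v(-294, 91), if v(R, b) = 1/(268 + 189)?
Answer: -5147648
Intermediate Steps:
v(R, b) = 1/457
E(-176)/v(-294, 91) = (64*(-176))/(1/457) = -11264*457 = -5147648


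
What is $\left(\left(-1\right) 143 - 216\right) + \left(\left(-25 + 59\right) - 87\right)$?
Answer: $-412$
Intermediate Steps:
$\left(\left(-1\right) 143 - 216\right) + \left(\left(-25 + 59\right) - 87\right) = \left(-143 - 216\right) + \left(34 - 87\right) = -359 - 53 = -412$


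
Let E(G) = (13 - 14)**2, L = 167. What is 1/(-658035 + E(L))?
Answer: -1/658034 ≈ -1.5197e-6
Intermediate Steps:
E(G) = 1 (E(G) = (-1)**2 = 1)
1/(-658035 + E(L)) = 1/(-658035 + 1) = 1/(-658034) = -1/658034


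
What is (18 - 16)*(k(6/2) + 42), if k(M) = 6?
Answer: 96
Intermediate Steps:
(18 - 16)*(k(6/2) + 42) = (18 - 16)*(6 + 42) = 2*48 = 96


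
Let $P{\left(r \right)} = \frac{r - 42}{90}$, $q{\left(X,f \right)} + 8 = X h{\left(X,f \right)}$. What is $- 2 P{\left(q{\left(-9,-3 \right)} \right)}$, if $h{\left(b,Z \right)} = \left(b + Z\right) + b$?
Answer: $- \frac{139}{45} \approx -3.0889$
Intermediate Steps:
$h{\left(b,Z \right)} = Z + 2 b$ ($h{\left(b,Z \right)} = \left(Z + b\right) + b = Z + 2 b$)
$q{\left(X,f \right)} = -8 + X \left(f + 2 X\right)$
$P{\left(r \right)} = - \frac{7}{15} + \frac{r}{90}$ ($P{\left(r \right)} = \left(-42 + r\right) \frac{1}{90} = - \frac{7}{15} + \frac{r}{90}$)
$- 2 P{\left(q{\left(-9,-3 \right)} \right)} = - 2 \left(- \frac{7}{15} + \frac{-8 - 9 \left(-3 + 2 \left(-9\right)\right)}{90}\right) = - 2 \left(- \frac{7}{15} + \frac{-8 - 9 \left(-3 - 18\right)}{90}\right) = - 2 \left(- \frac{7}{15} + \frac{-8 - -189}{90}\right) = - 2 \left(- \frac{7}{15} + \frac{-8 + 189}{90}\right) = - 2 \left(- \frac{7}{15} + \frac{1}{90} \cdot 181\right) = - 2 \left(- \frac{7}{15} + \frac{181}{90}\right) = \left(-2\right) \frac{139}{90} = - \frac{139}{45}$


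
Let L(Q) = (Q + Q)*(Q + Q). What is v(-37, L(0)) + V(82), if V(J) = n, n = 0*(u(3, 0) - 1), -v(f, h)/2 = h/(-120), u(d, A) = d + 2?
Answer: 0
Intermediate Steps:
u(d, A) = 2 + d
L(Q) = 4*Q² (L(Q) = (2*Q)*(2*Q) = 4*Q²)
v(f, h) = h/60 (v(f, h) = -2*h/(-120) = -2*h*(-1)/120 = -(-1)*h/60 = h/60)
n = 0 (n = 0*((2 + 3) - 1) = 0*(5 - 1) = 0*4 = 0)
V(J) = 0
v(-37, L(0)) + V(82) = (4*0²)/60 + 0 = (4*0)/60 + 0 = (1/60)*0 + 0 = 0 + 0 = 0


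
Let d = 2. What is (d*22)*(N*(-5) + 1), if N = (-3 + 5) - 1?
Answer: -176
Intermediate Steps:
N = 1 (N = 2 - 1 = 1)
(d*22)*(N*(-5) + 1) = (2*22)*(1*(-5) + 1) = 44*(-5 + 1) = 44*(-4) = -176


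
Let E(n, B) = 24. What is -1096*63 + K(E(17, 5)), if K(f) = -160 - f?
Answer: -69232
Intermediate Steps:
-1096*63 + K(E(17, 5)) = -1096*63 + (-160 - 1*24) = -69048 + (-160 - 24) = -69048 - 184 = -69232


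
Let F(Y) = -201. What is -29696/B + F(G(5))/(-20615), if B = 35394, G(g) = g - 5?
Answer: -302534423/364823655 ≈ -0.82926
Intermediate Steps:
G(g) = -5 + g
-29696/B + F(G(5))/(-20615) = -29696/35394 - 201/(-20615) = -29696*1/35394 - 201*(-1/20615) = -14848/17697 + 201/20615 = -302534423/364823655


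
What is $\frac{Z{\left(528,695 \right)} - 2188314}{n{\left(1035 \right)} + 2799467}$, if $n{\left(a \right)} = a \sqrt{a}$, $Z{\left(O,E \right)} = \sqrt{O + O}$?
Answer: $- \frac{3063056414319}{3917953383107} - \frac{6210 \sqrt{7590}}{3917953383107} + \frac{5598934 \sqrt{66}}{3917953383107} + \frac{3397357485 \sqrt{115}}{3917953383107} \approx -0.77249$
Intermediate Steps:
$Z{\left(O,E \right)} = \sqrt{2} \sqrt{O}$ ($Z{\left(O,E \right)} = \sqrt{2 O} = \sqrt{2} \sqrt{O}$)
$n{\left(a \right)} = a^{\frac{3}{2}}$
$\frac{Z{\left(528,695 \right)} - 2188314}{n{\left(1035 \right)} + 2799467} = \frac{\sqrt{2} \sqrt{528} - 2188314}{1035^{\frac{3}{2}} + 2799467} = \frac{\sqrt{2} \cdot 4 \sqrt{33} - 2188314}{3105 \sqrt{115} + 2799467} = \frac{4 \sqrt{66} - 2188314}{2799467 + 3105 \sqrt{115}} = \frac{-2188314 + 4 \sqrt{66}}{2799467 + 3105 \sqrt{115}}$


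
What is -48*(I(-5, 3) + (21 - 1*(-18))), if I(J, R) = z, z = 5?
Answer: -2112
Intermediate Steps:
I(J, R) = 5
-48*(I(-5, 3) + (21 - 1*(-18))) = -48*(5 + (21 - 1*(-18))) = -48*(5 + (21 + 18)) = -48*(5 + 39) = -48*44 = -2112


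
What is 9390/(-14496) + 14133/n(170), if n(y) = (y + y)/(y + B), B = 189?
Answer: 3064410163/205360 ≈ 14922.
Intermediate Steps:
n(y) = 2*y/(189 + y) (n(y) = (y + y)/(y + 189) = (2*y)/(189 + y) = 2*y/(189 + y))
9390/(-14496) + 14133/n(170) = 9390/(-14496) + 14133/((2*170/(189 + 170))) = 9390*(-1/14496) + 14133/((2*170/359)) = -1565/2416 + 14133/((2*170*(1/359))) = -1565/2416 + 14133/(340/359) = -1565/2416 + 14133*(359/340) = -1565/2416 + 5073747/340 = 3064410163/205360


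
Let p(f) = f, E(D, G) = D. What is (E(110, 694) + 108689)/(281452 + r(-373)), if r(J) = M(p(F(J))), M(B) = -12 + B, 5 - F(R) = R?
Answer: 108799/281818 ≈ 0.38606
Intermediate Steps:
F(R) = 5 - R
r(J) = -7 - J (r(J) = -12 + (5 - J) = -7 - J)
(E(110, 694) + 108689)/(281452 + r(-373)) = (110 + 108689)/(281452 + (-7 - 1*(-373))) = 108799/(281452 + (-7 + 373)) = 108799/(281452 + 366) = 108799/281818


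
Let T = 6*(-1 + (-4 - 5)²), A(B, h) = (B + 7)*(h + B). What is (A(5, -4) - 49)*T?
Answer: -17760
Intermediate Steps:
A(B, h) = (7 + B)*(B + h)
T = 480 (T = 6*(-1 + (-9)²) = 6*(-1 + 81) = 6*80 = 480)
(A(5, -4) - 49)*T = ((5² + 7*5 + 7*(-4) + 5*(-4)) - 49)*480 = ((25 + 35 - 28 - 20) - 49)*480 = (12 - 49)*480 = -37*480 = -17760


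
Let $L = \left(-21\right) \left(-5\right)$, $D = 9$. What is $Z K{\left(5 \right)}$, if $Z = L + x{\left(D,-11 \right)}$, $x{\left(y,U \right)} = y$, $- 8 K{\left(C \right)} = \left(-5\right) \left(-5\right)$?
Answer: $- \frac{1425}{4} \approx -356.25$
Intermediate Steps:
$L = 105$
$K{\left(C \right)} = - \frac{25}{8}$ ($K{\left(C \right)} = - \frac{\left(-5\right) \left(-5\right)}{8} = \left(- \frac{1}{8}\right) 25 = - \frac{25}{8}$)
$Z = 114$ ($Z = 105 + 9 = 114$)
$Z K{\left(5 \right)} = 114 \left(- \frac{25}{8}\right) = - \frac{1425}{4}$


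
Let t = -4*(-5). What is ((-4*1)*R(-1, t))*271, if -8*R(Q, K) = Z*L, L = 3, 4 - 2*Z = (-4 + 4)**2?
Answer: 813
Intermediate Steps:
t = 20
Z = 2 (Z = 2 - (-4 + 4)**2/2 = 2 - 1/2*0**2 = 2 - 1/2*0 = 2 + 0 = 2)
R(Q, K) = -3/4
((-4*1)*R(-1, t))*271 = (-4*1*(-3/4))*271 = -4*(-3/4)*271 = 3*271 = 813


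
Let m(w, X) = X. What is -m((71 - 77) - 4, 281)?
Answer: -281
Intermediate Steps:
-m((71 - 77) - 4, 281) = -1*281 = -281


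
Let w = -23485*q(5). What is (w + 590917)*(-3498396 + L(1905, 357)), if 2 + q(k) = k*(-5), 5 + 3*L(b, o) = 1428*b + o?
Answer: -9523850893952/3 ≈ -3.1746e+12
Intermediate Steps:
L(b, o) = -5/3 + 476*b + o/3 (L(b, o) = -5/3 + (1428*b + o)/3 = -5/3 + (o + 1428*b)/3 = -5/3 + (476*b + o/3) = -5/3 + 476*b + o/3)
q(k) = -2 - 5*k (q(k) = -2 + k*(-5) = -2 - 5*k)
w = 634095 (w = -23485*(-2 - 5*5) = -23485*(-2 - 25) = -23485*(-27) = 634095)
(w + 590917)*(-3498396 + L(1905, 357)) = (634095 + 590917)*(-3498396 + (-5/3 + 476*1905 + (1/3)*357)) = 1225012*(-3498396 + (-5/3 + 906780 + 119)) = 1225012*(-3498396 + 2720692/3) = 1225012*(-7774496/3) = -9523850893952/3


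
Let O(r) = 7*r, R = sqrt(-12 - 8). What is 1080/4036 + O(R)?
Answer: 270/1009 + 14*I*sqrt(5) ≈ 0.26759 + 31.305*I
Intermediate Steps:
R = 2*I*sqrt(5) (R = sqrt(-20) = 2*I*sqrt(5) ≈ 4.4721*I)
1080/4036 + O(R) = 1080/4036 + 7*(2*I*sqrt(5)) = 1080*(1/4036) + 14*I*sqrt(5) = 270/1009 + 14*I*sqrt(5)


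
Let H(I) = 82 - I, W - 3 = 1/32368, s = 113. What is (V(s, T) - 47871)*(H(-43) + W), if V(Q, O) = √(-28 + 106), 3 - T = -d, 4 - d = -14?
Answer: -198334579455/32368 + 4143105*√78/32368 ≈ -6.1264e+6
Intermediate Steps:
d = 18 (d = 4 - 1*(-14) = 4 + 14 = 18)
T = 21 (T = 3 - (-1)*18 = 3 - 1*(-18) = 3 + 18 = 21)
V(Q, O) = √78
W = 97105/32368 (W = 3 + 1/32368 = 97105/32368 ≈ 3.0000)
(V(s, T) - 47871)*(H(-43) + W) = (√78 - 47871)*((82 - 1*(-43)) + 97105/32368) = (-47871 + √78)*((82 + 43) + 97105/32368) = (-47871 + √78)*(125 + 97105/32368) = (-47871 + √78)*(4143105/32368) = -198334579455/32368 + 4143105*√78/32368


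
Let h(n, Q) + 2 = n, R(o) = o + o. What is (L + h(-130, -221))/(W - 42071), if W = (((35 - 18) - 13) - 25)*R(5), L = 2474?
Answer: -2342/42281 ≈ -0.055391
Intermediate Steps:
R(o) = 2*o
h(n, Q) = -2 + n
W = -210 (W = (((35 - 18) - 13) - 25)*(2*5) = ((17 - 13) - 25)*10 = (4 - 25)*10 = -21*10 = -210)
(L + h(-130, -221))/(W - 42071) = (2474 + (-2 - 130))/(-210 - 42071) = (2474 - 132)/(-42281) = 2342*(-1/42281) = -2342/42281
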